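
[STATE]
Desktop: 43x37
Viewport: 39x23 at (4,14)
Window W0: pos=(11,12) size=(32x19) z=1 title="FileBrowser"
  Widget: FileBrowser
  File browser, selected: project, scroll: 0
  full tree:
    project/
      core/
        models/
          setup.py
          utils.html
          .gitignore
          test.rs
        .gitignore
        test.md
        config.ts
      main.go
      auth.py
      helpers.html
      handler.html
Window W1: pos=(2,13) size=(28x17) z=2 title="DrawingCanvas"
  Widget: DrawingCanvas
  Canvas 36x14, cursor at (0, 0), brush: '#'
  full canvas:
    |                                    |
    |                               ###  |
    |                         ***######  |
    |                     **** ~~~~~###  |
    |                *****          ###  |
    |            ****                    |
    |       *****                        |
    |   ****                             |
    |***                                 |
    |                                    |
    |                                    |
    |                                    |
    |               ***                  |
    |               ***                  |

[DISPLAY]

DrawingCanvas            ┃────────────┨
─────────────────────────┨            ┃
                         ┃            ┃
                         ┃            ┃
                        *┃            ┃
                    **** ┃            ┃
               *****     ┃            ┃
           ****          ┃            ┃
      *****              ┃            ┃
  ****                   ┃            ┃
**                       ┃            ┃
                         ┃            ┃
                         ┃            ┃
                         ┃            ┃
              ***        ┃            ┃
━━━━━━━━━━━━━━━━━━━━━━━━━┛            ┃
       ┗━━━━━━━━━━━━━━━━━━━━━━━━━━━━━━┛
                                       
                                       
                                       
                                       
                                       
                                       


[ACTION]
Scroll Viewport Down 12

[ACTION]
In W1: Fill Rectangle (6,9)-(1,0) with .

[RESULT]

DrawingCanvas            ┃────────────┨
─────────────────────────┨            ┃
                         ┃            ┃
.........                ┃            ┃
.........               *┃            ┃
.........           **** ┃            ┃
.........      *****     ┃            ┃
.........  ****          ┃            ┃
.........**              ┃            ┃
  ****                   ┃            ┃
**                       ┃            ┃
                         ┃            ┃
                         ┃            ┃
                         ┃            ┃
              ***        ┃            ┃
━━━━━━━━━━━━━━━━━━━━━━━━━┛            ┃
       ┗━━━━━━━━━━━━━━━━━━━━━━━━━━━━━━┛
                                       
                                       
                                       
                                       
                                       
                                       


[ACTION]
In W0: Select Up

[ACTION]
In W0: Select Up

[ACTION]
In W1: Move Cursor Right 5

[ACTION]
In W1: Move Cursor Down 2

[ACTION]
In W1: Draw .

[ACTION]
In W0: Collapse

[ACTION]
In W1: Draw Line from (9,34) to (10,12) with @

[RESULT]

DrawingCanvas            ┃────────────┨
─────────────────────────┨            ┃
                         ┃            ┃
.........                ┃            ┃
.........               *┃            ┃
.........           **** ┃            ┃
.........      *****     ┃            ┃
.........  ****          ┃            ┃
.........**              ┃            ┃
  ****                   ┃            ┃
**                       ┃            ┃
                      @@@┃            ┃
           @@@@@@@@@@@   ┃            ┃
                         ┃            ┃
              ***        ┃            ┃
━━━━━━━━━━━━━━━━━━━━━━━━━┛            ┃
       ┗━━━━━━━━━━━━━━━━━━━━━━━━━━━━━━┛
                                       
                                       
                                       
                                       
                                       
                                       


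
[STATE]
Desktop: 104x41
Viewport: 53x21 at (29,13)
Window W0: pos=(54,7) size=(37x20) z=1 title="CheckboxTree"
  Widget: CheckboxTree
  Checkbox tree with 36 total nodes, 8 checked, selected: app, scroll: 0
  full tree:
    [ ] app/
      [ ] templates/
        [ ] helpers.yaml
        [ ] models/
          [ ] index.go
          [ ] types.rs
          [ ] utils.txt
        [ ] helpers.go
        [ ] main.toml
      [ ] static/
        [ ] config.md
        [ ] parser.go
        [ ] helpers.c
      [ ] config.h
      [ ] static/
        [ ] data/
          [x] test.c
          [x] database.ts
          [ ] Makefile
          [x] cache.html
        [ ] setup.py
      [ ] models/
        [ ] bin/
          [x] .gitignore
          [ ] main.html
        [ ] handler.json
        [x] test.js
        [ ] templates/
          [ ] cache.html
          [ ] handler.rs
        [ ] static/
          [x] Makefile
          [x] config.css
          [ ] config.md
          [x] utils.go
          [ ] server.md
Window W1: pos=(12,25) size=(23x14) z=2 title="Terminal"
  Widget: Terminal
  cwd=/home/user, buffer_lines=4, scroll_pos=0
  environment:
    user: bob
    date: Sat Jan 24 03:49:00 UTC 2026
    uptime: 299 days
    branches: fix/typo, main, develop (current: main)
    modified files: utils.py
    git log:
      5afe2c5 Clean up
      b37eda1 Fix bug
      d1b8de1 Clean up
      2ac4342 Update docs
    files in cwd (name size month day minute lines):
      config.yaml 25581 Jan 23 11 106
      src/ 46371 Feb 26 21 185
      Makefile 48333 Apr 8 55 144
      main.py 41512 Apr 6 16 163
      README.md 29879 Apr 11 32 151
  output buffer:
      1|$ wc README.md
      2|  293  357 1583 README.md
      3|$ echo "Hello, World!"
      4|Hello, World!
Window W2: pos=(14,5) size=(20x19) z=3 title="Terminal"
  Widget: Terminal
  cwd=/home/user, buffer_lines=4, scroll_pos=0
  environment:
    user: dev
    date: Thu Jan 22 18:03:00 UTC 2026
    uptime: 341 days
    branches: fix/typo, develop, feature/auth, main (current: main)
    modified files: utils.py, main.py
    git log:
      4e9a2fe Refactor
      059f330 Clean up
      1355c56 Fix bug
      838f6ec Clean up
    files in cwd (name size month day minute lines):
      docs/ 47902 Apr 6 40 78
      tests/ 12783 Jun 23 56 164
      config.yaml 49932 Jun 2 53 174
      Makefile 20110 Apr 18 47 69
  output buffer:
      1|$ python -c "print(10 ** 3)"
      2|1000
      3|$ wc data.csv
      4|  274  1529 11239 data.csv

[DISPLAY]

    ┃                    ┃     [ ] models/           
    ┃                    ┃       [ ] index.go        
    ┃                    ┃       [ ] types.rs        
    ┃                    ┃       [ ] utils.txt       
    ┃                    ┃     [ ] helpers.go        
    ┃                    ┃     [ ] main.toml         
    ┃                    ┃   [ ] static/             
    ┃                    ┃     [ ] config.md         
    ┃                    ┃     [ ] parser.go         
    ┃                    ┃     [ ] helpers.c         
━━━━┛                    ┃   [ ] config.h            
                         ┃   [-] static/             
━━━━━┓                   ┃     [-] data/             
     ┃                   ┗━━━━━━━━━━━━━━━━━━━━━━━━━━━
─────┨                                               
     ┃                                               
READM┃                                               
orld!┃                                               
     ┃                                               
     ┃                                               
     ┃                                               


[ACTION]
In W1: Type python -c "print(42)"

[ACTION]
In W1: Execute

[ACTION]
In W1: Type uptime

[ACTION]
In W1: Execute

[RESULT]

    ┃                    ┃     [ ] models/           
    ┃                    ┃       [ ] index.go        
    ┃                    ┃       [ ] types.rs        
    ┃                    ┃       [ ] utils.txt       
    ┃                    ┃     [ ] helpers.go        
    ┃                    ┃     [ ] main.toml         
    ┃                    ┃   [ ] static/             
    ┃                    ┃     [ ] config.md         
    ┃                    ┃     [ ] parser.go         
    ┃                    ┃     [ ] helpers.c         
━━━━┛                    ┃   [ ] config.h            
                         ┃   [-] static/             
━━━━━┓                   ┃     [-] data/             
     ┃                   ┗━━━━━━━━━━━━━━━━━━━━━━━━━━━
─────┨                                               
     ┃                                               
READM┃                                               
orld!┃                                               
     ┃                                               
nt(42┃                                               
     ┃                                               


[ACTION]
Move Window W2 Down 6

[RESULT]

────┨                    ┃     [ ] models/           
rint┃                    ┃       [ ] index.go        
    ┃                    ┃       [ ] types.rs        
    ┃                    ┃       [ ] utils.txt       
239 ┃                    ┃     [ ] helpers.go        
    ┃                    ┃     [ ] main.toml         
    ┃                    ┃   [ ] static/             
    ┃                    ┃     [ ] config.md         
    ┃                    ┃     [ ] parser.go         
    ┃                    ┃     [ ] helpers.c         
    ┃                    ┃   [ ] config.h            
    ┃                    ┃   [-] static/             
    ┃┓                   ┃     [-] data/             
    ┃┃                   ┗━━━━━━━━━━━━━━━━━━━━━━━━━━━
    ┃┨                                               
    ┃┃                                               
━━━━┛┃                                               
orld!┃                                               
     ┃                                               
nt(42┃                                               
     ┃                                               


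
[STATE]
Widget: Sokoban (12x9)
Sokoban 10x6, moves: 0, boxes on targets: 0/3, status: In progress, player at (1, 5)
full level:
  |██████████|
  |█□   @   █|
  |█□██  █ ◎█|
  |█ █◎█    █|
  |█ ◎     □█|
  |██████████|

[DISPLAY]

██████████  
█□   @   █  
█□██  █ ◎█  
█ █◎█    █  
█ ◎     □█  
██████████  
Moves: 0  0/
            
            


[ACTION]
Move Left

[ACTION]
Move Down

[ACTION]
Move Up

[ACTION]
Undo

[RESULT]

██████████  
█□       █  
█□██@ █ ◎█  
█ █◎█    █  
█ ◎     □█  
██████████  
Moves: 2  0/
            
            


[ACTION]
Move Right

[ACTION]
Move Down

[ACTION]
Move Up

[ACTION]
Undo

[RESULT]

██████████  
█□       █  
█□██  █ ◎█  
█ █◎█@   █  
█ ◎     □█  
██████████  
Moves: 4  0/
            
            


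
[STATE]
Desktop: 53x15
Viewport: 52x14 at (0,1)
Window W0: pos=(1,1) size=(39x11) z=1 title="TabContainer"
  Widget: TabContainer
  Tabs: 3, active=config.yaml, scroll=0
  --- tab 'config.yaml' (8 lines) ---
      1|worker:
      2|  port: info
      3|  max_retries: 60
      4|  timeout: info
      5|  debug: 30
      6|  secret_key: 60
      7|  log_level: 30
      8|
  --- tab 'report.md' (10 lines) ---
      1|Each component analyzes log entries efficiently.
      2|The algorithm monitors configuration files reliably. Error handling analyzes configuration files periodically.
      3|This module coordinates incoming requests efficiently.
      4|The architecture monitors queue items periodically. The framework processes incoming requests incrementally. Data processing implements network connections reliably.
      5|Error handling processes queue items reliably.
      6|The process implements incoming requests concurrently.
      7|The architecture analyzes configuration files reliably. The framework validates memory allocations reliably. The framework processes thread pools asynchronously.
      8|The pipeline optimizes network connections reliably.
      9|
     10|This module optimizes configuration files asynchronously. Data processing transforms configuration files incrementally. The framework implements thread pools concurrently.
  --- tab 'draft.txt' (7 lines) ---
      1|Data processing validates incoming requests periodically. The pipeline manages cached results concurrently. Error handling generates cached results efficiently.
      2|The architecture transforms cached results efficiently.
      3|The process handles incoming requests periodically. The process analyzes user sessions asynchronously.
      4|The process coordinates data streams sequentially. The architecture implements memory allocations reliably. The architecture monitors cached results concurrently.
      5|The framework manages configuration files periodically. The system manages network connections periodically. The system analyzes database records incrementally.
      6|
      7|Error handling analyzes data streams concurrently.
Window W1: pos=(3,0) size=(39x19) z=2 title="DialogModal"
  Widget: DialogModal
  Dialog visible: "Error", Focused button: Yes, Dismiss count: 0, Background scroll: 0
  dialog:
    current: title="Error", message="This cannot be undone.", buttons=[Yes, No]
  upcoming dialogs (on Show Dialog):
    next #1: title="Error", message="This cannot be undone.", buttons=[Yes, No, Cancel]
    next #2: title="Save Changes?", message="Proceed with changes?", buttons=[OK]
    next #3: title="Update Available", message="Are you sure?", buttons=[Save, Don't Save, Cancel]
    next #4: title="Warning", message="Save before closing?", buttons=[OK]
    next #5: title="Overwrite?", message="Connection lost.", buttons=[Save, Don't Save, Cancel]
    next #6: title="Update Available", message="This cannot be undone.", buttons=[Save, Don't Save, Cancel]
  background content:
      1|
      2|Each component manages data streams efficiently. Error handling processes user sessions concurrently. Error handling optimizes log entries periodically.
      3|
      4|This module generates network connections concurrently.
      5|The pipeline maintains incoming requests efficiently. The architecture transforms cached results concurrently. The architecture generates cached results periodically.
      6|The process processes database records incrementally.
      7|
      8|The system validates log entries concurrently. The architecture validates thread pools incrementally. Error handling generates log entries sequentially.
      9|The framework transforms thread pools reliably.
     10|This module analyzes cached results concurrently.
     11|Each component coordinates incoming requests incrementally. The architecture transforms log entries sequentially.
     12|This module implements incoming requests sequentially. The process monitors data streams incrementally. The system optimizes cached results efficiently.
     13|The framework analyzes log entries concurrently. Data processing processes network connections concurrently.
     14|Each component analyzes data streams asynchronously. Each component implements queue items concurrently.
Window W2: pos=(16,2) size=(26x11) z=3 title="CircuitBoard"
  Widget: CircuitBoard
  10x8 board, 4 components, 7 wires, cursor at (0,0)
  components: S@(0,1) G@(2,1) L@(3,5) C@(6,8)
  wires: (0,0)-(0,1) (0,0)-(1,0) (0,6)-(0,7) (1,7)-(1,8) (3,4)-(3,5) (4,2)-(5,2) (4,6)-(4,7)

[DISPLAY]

 ┏━┃ DialogModal                         ┃          
 ┃ ┠────────────┏━━━━━━━━━━━━━━━━━━━━━━━━┓          
 ┠─┃            ┃ CircuitBoard           ┃          
 ┃[┃Each compone┠────────────────────────┨          
 ┃─┃            ┃   0 1 2 3 4 5 6 7 8 9  ┃          
 ┃w┃This module ┃0  [.]─ S               ┃          
 ┃ ┃The pipeline┃    │                   ┃          
 ┃ ┃The p┌──────┃1   ·                   ┃          
 ┃ ┃     │      ┃                        ┃          
 ┃ ┃The s│ This ┃2       G               ┃          
 ┗━┃The f│      ┃                        ┃          
   ┃This └──────┗━━━━━━━━━━━━━━━━━━━━━━━━┛          
   ┃Each component coordinates incoming r┃          
   ┃This module implements incoming reque┃          


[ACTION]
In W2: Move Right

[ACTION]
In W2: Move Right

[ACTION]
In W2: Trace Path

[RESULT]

 ┏━┃ DialogModal                         ┃          
 ┃ ┠────────────┏━━━━━━━━━━━━━━━━━━━━━━━━┓          
 ┠─┃            ┃ CircuitBoard           ┃          
 ┃[┃Each compone┠────────────────────────┨          
 ┃─┃            ┃   0 1 2 3 4 5 6 7 8 9  ┃          
 ┃w┃This module ┃0   · ─ S  [.]          ┃          
 ┃ ┃The pipeline┃    │                   ┃          
 ┃ ┃The p┌──────┃1   ·                   ┃          
 ┃ ┃     │      ┃                        ┃          
 ┃ ┃The s│ This ┃2       G               ┃          
 ┗━┃The f│      ┃                        ┃          
   ┃This └──────┗━━━━━━━━━━━━━━━━━━━━━━━━┛          
   ┃Each component coordinates incoming r┃          
   ┃This module implements incoming reque┃          


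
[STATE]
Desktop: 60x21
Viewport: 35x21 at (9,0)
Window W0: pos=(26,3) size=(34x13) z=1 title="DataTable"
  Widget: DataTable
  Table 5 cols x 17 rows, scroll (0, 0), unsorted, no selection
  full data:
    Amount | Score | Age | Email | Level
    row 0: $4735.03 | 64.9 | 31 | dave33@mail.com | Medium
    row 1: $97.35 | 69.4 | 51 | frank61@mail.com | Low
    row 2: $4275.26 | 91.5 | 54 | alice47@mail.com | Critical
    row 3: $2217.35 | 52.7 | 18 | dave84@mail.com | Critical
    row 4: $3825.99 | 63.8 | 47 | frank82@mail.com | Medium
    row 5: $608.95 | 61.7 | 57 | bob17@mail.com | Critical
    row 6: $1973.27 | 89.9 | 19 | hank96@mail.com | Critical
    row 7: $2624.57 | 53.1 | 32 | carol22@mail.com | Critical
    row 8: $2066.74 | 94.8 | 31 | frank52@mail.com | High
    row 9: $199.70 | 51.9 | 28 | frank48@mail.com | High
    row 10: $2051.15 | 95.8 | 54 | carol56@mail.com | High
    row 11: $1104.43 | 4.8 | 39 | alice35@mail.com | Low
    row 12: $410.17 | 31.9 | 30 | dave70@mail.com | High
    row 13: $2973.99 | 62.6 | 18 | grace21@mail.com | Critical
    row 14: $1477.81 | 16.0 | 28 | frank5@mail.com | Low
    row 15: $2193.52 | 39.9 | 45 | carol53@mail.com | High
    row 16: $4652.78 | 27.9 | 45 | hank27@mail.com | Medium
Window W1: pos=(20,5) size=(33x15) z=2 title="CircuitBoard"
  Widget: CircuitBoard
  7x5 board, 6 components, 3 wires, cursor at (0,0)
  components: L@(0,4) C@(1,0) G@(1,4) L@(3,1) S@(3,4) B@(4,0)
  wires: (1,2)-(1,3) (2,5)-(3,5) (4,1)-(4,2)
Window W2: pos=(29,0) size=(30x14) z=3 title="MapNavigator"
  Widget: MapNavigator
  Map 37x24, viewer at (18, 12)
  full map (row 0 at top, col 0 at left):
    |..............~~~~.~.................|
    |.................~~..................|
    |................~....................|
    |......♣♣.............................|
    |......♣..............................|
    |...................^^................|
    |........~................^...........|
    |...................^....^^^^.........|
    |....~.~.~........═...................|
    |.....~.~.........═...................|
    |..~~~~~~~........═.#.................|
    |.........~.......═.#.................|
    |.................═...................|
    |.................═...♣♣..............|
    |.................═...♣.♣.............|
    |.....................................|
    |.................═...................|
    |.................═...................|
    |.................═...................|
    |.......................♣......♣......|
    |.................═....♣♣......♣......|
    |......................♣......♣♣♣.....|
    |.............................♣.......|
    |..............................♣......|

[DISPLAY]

                    ┏━━━━━━━━━━━━━━
                    ┃ MapNavigator 
                    ┠──────────────
                 ┏━━┃..............
                 ┃ D┃~.~.~........═
           ┏━━━━━━━━┃.~.~.........═
           ┃ Circuit┃~~~~~........═
           ┠────────┃.....~.......═
           ┃   0 1 2┃.............═
           ┃0  [.]  ┃.............═
           ┃        ┃.............═
           ┃1   C   ┃..............
           ┃        ┃.............═
           ┃2       ┗━━━━━━━━━━━━━━
           ┃                       
           ┃3       L           S  
           ┃                       
           ┃4   B   · ─ ·          
           ┃Cursor: (0,0)          
           ┗━━━━━━━━━━━━━━━━━━━━━━━
                                   


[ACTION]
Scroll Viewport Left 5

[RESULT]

                         ┏━━━━━━━━━
                         ┃ MapNavig
                         ┠─────────
                      ┏━━┃.........
                      ┃ D┃~.~.~....
                ┏━━━━━━━━┃.~.~.....
                ┃ Circuit┃~~~~~....
                ┠────────┃.....~...
                ┃   0 1 2┃.........
                ┃0  [.]  ┃.........
                ┃        ┃.........
                ┃1   C   ┃.........
                ┃        ┃.........
                ┃2       ┗━━━━━━━━━
                ┃                  
                ┃3       L         
                ┃                  
                ┃4   B   · ─ ·     
                ┃Cursor: (0,0)     
                ┗━━━━━━━━━━━━━━━━━━
                                   


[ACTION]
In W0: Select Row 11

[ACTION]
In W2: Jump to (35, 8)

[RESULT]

                         ┏━━━━━━━━━
                         ┃ MapNavig
                         ┠─────────
                      ┏━━┃.........
                      ┃ D┃.........
                ┏━━━━━━━━┃.........
                ┃ Circuit┃....^....
                ┠────────┃...^^^^..
                ┃   0 1 2┃.........
                ┃0  [.]  ┃.........
                ┃        ┃.........
                ┃1   C   ┃.........
                ┃        ┃.........
                ┃2       ┗━━━━━━━━━
                ┃                  
                ┃3       L         
                ┃                  
                ┃4   B   · ─ ·     
                ┃Cursor: (0,0)     
                ┗━━━━━━━━━━━━━━━━━━
                                   


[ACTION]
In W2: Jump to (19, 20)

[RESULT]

                         ┏━━━━━━━━━
                         ┃ MapNavig
                         ┠─────────
                      ┏━━┃.........
                      ┃ D┃.........
                ┏━━━━━━━━┃.........
                ┃ Circuit┃.........
                ┠────────┃.........
                ┃   0 1 2┃.........
                ┃0  [.]  ┃.........
                ┃        ┃.........
                ┃1   C   ┃.........
                ┃        ┃         
                ┃2       ┗━━━━━━━━━
                ┃                  
                ┃3       L         
                ┃                  
                ┃4   B   · ─ ·     
                ┃Cursor: (0,0)     
                ┗━━━━━━━━━━━━━━━━━━
                                   


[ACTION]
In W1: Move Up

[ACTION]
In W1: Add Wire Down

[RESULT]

                         ┏━━━━━━━━━
                         ┃ MapNavig
                         ┠─────────
                      ┏━━┃.........
                      ┃ D┃.........
                ┏━━━━━━━━┃.........
                ┃ Circuit┃.........
                ┠────────┃.........
                ┃   0 1 2┃.........
                ┃0  [.]  ┃.........
                ┃    │   ┃.........
                ┃1   C   ┃.........
                ┃        ┃         
                ┃2       ┗━━━━━━━━━
                ┃                  
                ┃3       L         
                ┃                  
                ┃4   B   · ─ ·     
                ┃Cursor: (0,0)     
                ┗━━━━━━━━━━━━━━━━━━
                                   


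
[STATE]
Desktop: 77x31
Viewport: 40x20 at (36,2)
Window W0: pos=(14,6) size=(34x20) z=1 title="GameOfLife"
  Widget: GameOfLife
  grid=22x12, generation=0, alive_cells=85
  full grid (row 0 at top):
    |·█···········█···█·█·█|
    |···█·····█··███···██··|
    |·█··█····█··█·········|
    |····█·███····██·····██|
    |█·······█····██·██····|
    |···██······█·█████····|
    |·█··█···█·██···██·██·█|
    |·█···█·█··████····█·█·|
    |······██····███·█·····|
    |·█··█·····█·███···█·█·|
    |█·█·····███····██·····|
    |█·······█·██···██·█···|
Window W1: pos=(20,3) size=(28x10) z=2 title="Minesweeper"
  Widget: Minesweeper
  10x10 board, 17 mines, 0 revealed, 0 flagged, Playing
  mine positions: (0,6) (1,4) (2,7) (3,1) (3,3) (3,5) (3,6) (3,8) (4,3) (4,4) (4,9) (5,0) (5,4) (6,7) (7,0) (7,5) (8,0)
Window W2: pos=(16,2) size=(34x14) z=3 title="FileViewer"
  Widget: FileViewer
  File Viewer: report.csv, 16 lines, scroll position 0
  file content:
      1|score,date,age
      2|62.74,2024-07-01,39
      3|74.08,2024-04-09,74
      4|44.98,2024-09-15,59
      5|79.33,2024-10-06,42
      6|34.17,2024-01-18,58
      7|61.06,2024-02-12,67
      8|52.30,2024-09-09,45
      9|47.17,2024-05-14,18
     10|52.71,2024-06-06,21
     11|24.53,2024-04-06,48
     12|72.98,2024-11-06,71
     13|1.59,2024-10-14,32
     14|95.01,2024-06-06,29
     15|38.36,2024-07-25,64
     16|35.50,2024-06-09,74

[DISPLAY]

━━━━━━━━━━━━━┓                          
             ┃                          
─────────────┨                          
            ▲┃                          
            █┃                          
            ░┃                          
            ░┃                          
            ░┃                          
            ░┃                          
            ░┃                          
            ░┃                          
            ░┃                          
            ▼┃                          
━━━━━━━━━━━━━┛                          
█          ┃                            
·          ┃                            
·          ┃                            
·          ┃                            
·          ┃                            
·          ┃                            


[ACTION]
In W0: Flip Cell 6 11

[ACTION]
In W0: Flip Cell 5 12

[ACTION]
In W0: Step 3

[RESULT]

━━━━━━━━━━━━━┓                          
             ┃                          
─────────────┨                          
            ▲┃                          
            █┃                          
            ░┃                          
            ░┃                          
            ░┃                          
            ░┃                          
            ░┃                          
            ░┃                          
            ░┃                          
            ▼┃                          
━━━━━━━━━━━━━┛                          
·          ┃                            
·          ┃                            
·          ┃                            
·          ┃                            
·          ┃                            
·          ┃                            


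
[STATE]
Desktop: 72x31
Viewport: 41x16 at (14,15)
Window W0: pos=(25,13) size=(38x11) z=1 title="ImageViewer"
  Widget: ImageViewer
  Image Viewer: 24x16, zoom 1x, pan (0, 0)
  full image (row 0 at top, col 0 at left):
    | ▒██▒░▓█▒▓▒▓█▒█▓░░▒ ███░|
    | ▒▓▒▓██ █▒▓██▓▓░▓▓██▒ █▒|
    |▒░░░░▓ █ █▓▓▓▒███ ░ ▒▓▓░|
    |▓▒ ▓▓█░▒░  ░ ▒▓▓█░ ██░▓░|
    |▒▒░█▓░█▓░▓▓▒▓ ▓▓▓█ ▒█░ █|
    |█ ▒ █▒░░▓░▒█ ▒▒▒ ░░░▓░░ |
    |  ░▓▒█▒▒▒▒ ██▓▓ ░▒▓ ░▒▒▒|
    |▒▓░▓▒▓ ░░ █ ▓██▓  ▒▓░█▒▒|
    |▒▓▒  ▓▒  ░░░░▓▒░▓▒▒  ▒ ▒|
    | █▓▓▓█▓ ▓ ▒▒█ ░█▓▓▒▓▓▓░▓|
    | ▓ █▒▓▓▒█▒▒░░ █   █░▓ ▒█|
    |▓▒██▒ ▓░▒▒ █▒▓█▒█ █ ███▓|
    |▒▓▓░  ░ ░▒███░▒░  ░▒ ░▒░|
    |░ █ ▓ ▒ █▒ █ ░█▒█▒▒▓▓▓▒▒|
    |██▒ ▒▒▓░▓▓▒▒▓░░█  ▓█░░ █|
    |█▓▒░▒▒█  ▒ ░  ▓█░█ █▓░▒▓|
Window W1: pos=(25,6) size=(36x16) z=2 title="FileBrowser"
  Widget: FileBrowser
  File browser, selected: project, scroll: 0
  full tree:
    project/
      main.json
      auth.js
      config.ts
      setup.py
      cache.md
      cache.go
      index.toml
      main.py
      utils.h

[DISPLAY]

           ┃    cache.go                 
           ┃    index.toml               
           ┃    main.py                  
           ┃    utils.h                  
           ┃                             
           ┃                             
           ┗━━━━━━━━━━━━━━━━━━━━━━━━━━━━━
           ┃  ░▓▒█▒▒▒▒ ██▓▓ ░▒▓ ░▒▒▒     
           ┗━━━━━━━━━━━━━━━━━━━━━━━━━━━━━
                                         
                                         
                                         
                                         
                                         
                                         
                                         


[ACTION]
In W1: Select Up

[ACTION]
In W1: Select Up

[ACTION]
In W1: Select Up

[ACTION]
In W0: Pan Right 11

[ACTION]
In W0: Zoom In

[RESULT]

           ┃    cache.go                 
           ┃    index.toml               
           ┃    main.py                  
           ┃    utils.h                  
           ┃                             
           ┃                             
           ┗━━━━━━━━━━━━━━━━━━━━━━━━━━━━━
           ┃█░░▒▒░░    ░░  ▒▒▓▓▓▓██░░  ██
           ┗━━━━━━━━━━━━━━━━━━━━━━━━━━━━━
                                         
                                         
                                         
                                         
                                         
                                         
                                         


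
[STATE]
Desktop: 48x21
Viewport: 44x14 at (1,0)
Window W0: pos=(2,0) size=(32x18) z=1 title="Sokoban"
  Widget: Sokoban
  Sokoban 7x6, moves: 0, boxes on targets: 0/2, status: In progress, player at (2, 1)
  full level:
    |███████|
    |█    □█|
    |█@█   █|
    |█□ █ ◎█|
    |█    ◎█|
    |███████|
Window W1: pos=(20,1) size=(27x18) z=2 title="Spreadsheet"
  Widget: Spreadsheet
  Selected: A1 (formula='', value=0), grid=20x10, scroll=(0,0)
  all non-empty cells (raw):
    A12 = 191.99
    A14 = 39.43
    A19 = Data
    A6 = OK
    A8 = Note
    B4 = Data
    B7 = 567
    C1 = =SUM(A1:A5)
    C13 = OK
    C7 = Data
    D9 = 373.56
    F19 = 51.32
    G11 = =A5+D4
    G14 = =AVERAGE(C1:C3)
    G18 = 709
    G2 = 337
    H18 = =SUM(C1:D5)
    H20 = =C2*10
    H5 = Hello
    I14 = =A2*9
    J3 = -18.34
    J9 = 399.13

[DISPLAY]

 ┏━━━━━━━━━━━━━━━━━━━━━━━━━━━━━━┓           
 ┃ Sokoban         ┏━━━━━━━━━━━━━━━━━━━━━━━━
 ┠─────────────────┃ Spreadsheet            
 ┃███████          ┠────────────────────────
 ┃█    □█          ┃A1:                     
 ┃█@█   █          ┃       A       B       C
 ┃█□ █ ◎█          ┃------------------------
 ┃█    ◎█          ┃  1      [0]       0    
 ┃███████          ┃  2        0       0    
 ┃Moves: 0  0/2    ┃  3        0       0    
 ┃                 ┃  4        0Data        
 ┃                 ┃  5        0       0    
 ┃                 ┃  6 OK             0    
 ┃                 ┃  7        0     567Data


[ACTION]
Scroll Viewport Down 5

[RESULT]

 ┃█@█   █          ┃       A       B       C
 ┃█□ █ ◎█          ┃------------------------
 ┃█    ◎█          ┃  1      [0]       0    
 ┃███████          ┃  2        0       0    
 ┃Moves: 0  0/2    ┃  3        0       0    
 ┃                 ┃  4        0Data        
 ┃                 ┃  5        0       0    
 ┃                 ┃  6 OK             0    
 ┃                 ┃  7        0     567Data
 ┃                 ┃  8 Note           0    
 ┃                 ┃  9        0       0    
 ┃                 ┃ 10        0       0    
 ┗━━━━━━━━━━━━━━━━━┃ 11        0       0    
                   ┗━━━━━━━━━━━━━━━━━━━━━━━━


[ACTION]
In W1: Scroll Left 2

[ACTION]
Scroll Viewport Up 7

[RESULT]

 ┏━━━━━━━━━━━━━━━━━━━━━━━━━━━━━━┓           
 ┃ Sokoban         ┏━━━━━━━━━━━━━━━━━━━━━━━━
 ┠─────────────────┃ Spreadsheet            
 ┃███████          ┠────────────────────────
 ┃█    □█          ┃A1:                     
 ┃█@█   █          ┃       A       B       C
 ┃█□ █ ◎█          ┃------------------------
 ┃█    ◎█          ┃  1      [0]       0    
 ┃███████          ┃  2        0       0    
 ┃Moves: 0  0/2    ┃  3        0       0    
 ┃                 ┃  4        0Data        
 ┃                 ┃  5        0       0    
 ┃                 ┃  6 OK             0    
 ┃                 ┃  7        0     567Data


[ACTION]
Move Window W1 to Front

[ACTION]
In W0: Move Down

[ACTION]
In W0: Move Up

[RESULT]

 ┏━━━━━━━━━━━━━━━━━━━━━━━━━━━━━━┓           
 ┃ Sokoban         ┏━━━━━━━━━━━━━━━━━━━━━━━━
 ┠─────────────────┃ Spreadsheet            
 ┃███████          ┠────────────────────────
 ┃█    □█          ┃A1:                     
 ┃█@█   █          ┃       A       B       C
 ┃█  █ ◎█          ┃------------------------
 ┃█□   ◎█          ┃  1      [0]       0    
 ┃███████          ┃  2        0       0    
 ┃Moves: 2  0/2    ┃  3        0       0    
 ┃                 ┃  4        0Data        
 ┃                 ┃  5        0       0    
 ┃                 ┃  6 OK             0    
 ┃                 ┃  7        0     567Data


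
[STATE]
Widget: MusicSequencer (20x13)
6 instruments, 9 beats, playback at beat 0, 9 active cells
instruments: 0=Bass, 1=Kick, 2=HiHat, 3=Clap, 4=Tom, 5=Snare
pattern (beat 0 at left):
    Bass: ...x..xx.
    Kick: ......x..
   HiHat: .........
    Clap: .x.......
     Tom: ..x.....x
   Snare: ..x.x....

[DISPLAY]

      ▼12345678     
  Bass···█··██·     
  Kick······█··     
 HiHat·········     
  Clap·█·······     
   Tom··█·····█     
 Snare··█·█····     
                    
                    
                    
                    
                    
                    


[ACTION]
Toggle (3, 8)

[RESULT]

      ▼12345678     
  Bass···█··██·     
  Kick······█··     
 HiHat·········     
  Clap·█······█     
   Tom··█·····█     
 Snare··█·█····     
                    
                    
                    
                    
                    
                    


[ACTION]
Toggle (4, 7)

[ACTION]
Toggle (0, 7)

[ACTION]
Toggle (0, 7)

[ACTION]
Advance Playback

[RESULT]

      0▼2345678     
  Bass···█··██·     
  Kick······█··     
 HiHat·········     
  Clap·█······█     
   Tom··█····██     
 Snare··█·█····     
                    
                    
                    
                    
                    
                    


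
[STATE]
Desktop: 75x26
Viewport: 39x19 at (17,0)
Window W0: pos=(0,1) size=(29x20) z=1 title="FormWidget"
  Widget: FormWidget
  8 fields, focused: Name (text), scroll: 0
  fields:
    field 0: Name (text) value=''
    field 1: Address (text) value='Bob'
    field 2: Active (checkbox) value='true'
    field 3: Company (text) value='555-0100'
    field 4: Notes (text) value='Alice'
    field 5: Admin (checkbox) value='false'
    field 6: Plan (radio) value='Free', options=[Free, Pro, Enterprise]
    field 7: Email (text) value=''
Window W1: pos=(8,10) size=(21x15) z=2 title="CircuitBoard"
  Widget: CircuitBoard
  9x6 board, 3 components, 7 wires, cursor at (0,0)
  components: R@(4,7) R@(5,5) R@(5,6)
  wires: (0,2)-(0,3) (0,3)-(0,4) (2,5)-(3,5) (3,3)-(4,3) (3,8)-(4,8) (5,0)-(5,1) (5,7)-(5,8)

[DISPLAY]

                                       
━━━━━━━━━━━┓                           
           ┃                           
───────────┨                           
          ]┃                           
ob        ]┃                           
]          ┃                           
55-0100   ]┃                           
lice      ]┃                           
]          ┃                           
━━━━━━━━━━━┓                           
Board      ┃                           
───────────┨                           
 3 4 5 6 7 ┃                           
    · ─ · ─┃                           
           ┃                           
           ┃                           
           ┃                           
           ┃                           


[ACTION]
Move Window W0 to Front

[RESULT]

                                       
━━━━━━━━━━━┓                           
           ┃                           
───────────┨                           
          ]┃                           
ob        ]┃                           
]          ┃                           
55-0100   ]┃                           
lice      ]┃                           
]          ┃                           
) Free  ( )┃                           
          ]┃                           
           ┃                           
           ┃                           
           ┃                           
           ┃                           
           ┃                           
           ┃                           
           ┃                           


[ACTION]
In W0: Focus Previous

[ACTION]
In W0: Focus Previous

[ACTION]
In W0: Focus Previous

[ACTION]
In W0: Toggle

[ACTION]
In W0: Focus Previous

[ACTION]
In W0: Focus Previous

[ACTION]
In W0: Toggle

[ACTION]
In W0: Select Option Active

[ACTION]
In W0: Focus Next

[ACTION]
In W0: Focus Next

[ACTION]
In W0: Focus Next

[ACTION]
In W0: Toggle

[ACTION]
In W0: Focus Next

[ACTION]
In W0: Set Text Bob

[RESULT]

                                       
━━━━━━━━━━━┓                           
           ┃                           
───────────┨                           
          ]┃                           
ob        ]┃                           
]          ┃                           
55-0100   ]┃                           
lice      ]┃                           
]          ┃                           
) Free  ( )┃                           
ob        ]┃                           
           ┃                           
           ┃                           
           ┃                           
           ┃                           
           ┃                           
           ┃                           
           ┃                           
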